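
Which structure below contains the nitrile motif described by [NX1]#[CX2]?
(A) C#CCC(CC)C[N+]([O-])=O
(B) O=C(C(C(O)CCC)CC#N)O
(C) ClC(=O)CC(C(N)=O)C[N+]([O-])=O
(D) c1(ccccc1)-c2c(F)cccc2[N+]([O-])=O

[NX1]#[CX2] describes a nitrogen triple-bonded to a two-connected carbon (a nitrile).
(A) has a nitro group (-[N+](=O)[O-]) but there is no C#N triple bond.
(B) contains a nitrile (-C#N), which satisfies every atom and bond constraint.
(C) has a primary amide (-C(=O)NH2) but the nitrogen is NX3, not NX1.
(D) has a nitro group (-[N+](=O)[O-]) but there is no C#N triple bond.
So the answer is (B).

B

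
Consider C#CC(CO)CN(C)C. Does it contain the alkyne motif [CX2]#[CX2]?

Yes

The pattern [CX2]#[CX2] describes a carbon-carbon triple bond — an alkyne.
The molecule carries an ethynyl group (-C#CH), whose atoms satisfy every constraint of the query, so the pattern matches.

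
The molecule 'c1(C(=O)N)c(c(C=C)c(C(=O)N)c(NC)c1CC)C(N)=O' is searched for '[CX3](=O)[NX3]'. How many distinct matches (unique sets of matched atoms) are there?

[CX3](=O)[NX3] is the SMARTS for an amide: a carbonyl carbon bonded to a trivalent nitrogen.
The molecule carries 3 separate instances of a primary amide (-C(=O)NH2) meeting every constraint; each maps to a distinct set of atoms, giving 3 matches.

3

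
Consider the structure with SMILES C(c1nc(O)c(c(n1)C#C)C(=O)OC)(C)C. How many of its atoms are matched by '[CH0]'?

2

Check the 16 heavy atoms by environment: 2× n (aromatic, H0) → no; 4× c (aromatic, H0) → no; 1× O (H1) → no; 2× C (H0) → match; 2× O (H0) → no; 3× C (H3) → no; 2× C (H1) → no.
That gives 2 matching atoms.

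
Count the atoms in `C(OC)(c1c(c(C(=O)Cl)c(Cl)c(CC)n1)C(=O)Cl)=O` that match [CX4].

Check the 19 heavy atoms by environment: 1× n (aromatic, X2) → no; 5× c (aromatic, X3) → no; 3× Cl (X1) → no; 3× C (X4) → match; 3× C (X3) → no; 3× O (X1) → no; 1× O (X2) → no.
That gives 3 matching atoms.

3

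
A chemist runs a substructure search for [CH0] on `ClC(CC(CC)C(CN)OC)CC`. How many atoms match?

Check the 13 heavy atoms by environment: 4× C (H2) → no; 3× C (H1) → no; 3× C (H3) → no; 1× N (H2) → no; 1× Cl (H0) → no; 1× O (H0) → no.
No environment satisfies the query, so 0 matching atoms.

0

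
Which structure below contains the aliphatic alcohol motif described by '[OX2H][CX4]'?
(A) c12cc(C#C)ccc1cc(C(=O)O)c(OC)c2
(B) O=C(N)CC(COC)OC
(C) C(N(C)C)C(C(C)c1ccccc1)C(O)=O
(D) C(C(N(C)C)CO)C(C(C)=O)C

D

[OX2H][CX4] describes a hydroxyl oxygen bound to an sp3 (X4) carbon (an aliphatic alcohol).
(A) has a carboxylic acid group (-C(=O)OH) but the -OH is on a CX3 carbonyl carbon, not a CX4 carbon.
(B) has a methoxy ether (-OCH3) but the oxygen has H0 (ether), not H1.
(C) has a carboxylic acid group (-C(=O)OH) but the -OH is on a CX3 carbonyl carbon, not a CX4 carbon.
(D) contains a hydroxyl group (-OH), which satisfies every atom and bond constraint.
So the answer is (D).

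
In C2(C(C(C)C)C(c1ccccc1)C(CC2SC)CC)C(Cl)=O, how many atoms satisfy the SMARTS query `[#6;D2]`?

The query [#6;D2] means: any carbon bonded to exactly two heavy atoms.
Check the 22 heavy atoms by environment: 7× C (D3) → no; 2× C (D2) → match; 4× C (D1) → no; 1× S (D2) → no; 1× O (D1) → no; 1× Cl (D1) → no; 1× c (aromatic, D3) → no; 5× c (aromatic, D2) → match.
Summing the matching environments: 2 + 5 = 7 matching atoms.

7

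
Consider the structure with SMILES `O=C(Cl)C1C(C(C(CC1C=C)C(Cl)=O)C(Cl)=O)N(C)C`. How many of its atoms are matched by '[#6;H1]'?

6

The query [#6;H1] means: any carbon bearing exactly one hydrogen.
Check the 20 heavy atoms by environment: 6× C (H1) → match; 2× C (H2) → no; 3× C (H0) → no; 3× O (H0) → no; 3× Cl (H0) → no; 1× N (H0) → no; 2× C (H3) → no.
That gives 6 matching atoms.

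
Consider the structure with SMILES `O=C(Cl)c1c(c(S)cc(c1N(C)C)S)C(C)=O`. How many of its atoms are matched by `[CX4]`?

3

Check the 17 heavy atoms by environment: 6× c (aromatic, X3) → no; 1× N (X3) → no; 3× C (X4) → match; 2× S (X2) → no; 2× C (X3) → no; 2× O (X1) → no; 1× Cl (X1) → no.
That gives 3 matching atoms.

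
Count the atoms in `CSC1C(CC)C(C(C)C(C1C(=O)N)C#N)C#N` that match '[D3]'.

7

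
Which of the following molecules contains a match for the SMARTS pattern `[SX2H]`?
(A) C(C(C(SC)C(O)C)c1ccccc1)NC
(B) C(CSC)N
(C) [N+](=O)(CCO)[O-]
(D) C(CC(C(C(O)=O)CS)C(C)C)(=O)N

[SX2H] describes an aliphatic sulfur with two connections, one being H (a thiol).
(A) has a methylthio ether (-SCH3) but the sulfur has H0 (bonded to two carbons), not H1.
(B) has a methylthio ether (-SCH3) but the sulfur has H0 (bonded to two carbons), not H1.
(C) has a hydroxyl group (-OH) but it is an -OH, not an -SH.
(D) contains a thiol (-SH), which satisfies every atom and bond constraint.
So the answer is (D).

D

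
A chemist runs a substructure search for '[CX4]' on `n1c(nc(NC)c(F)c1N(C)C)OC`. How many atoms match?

4

The query [CX4] means: C with X4: aliphatic carbon with exactly 4 total connections (bonds + H).
Check the 14 heavy atoms by environment: 2× n (aromatic, X2) → no; 4× c (aromatic, X3) → no; 2× N (X3) → no; 4× C (X4) → match; 1× O (X2) → no; 1× F (X1) → no.
That gives 4 matching atoms.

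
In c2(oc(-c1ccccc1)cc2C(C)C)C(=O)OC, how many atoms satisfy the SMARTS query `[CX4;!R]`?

Check the 18 heavy atoms by environment: 1× o (aromatic, X2, in 5-ring) → no; 4× c (aromatic, X3, in 5-ring) → no; 4× C (X4, acyclic) → match; 1× C (X3, acyclic) → no; 1× O (X1, acyclic) → no; 1× O (X2, acyclic) → no; 6× c (aromatic, X3, in 6-ring) → no.
That gives 4 matching atoms.

4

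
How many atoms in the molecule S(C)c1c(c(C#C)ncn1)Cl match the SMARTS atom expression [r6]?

6

The query [r6] means: r6 matches atoms in a six-membered ring.
Check the 11 heavy atoms by environment: 2× n (aromatic, in 6-ring) → match; 4× c (aromatic, in 6-ring) → match; 3× C (acyclic) → no; 1× Cl (acyclic) → no; 1× S (acyclic) → no.
Summing the matching environments: 2 + 4 = 6 matching atoms.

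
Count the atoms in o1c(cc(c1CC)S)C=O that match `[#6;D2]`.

3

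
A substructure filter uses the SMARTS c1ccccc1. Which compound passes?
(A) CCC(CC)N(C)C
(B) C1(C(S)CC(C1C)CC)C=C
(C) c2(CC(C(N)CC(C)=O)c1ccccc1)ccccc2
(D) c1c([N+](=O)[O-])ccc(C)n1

C

c1ccccc1 describes six aromatic carbons in a ring (a benzene ring).
(A) has a methyl group (-CH3) but no six-membered all-carbon aromatic ring is present.
(B) has a methyl group (-CH3) but no six-membered all-carbon aromatic ring is present.
(C) contains a phenyl ring, which satisfies every atom and bond constraint.
(D) has a methyl group (-CH3) but no six-membered all-carbon aromatic ring is present.
So the answer is (C).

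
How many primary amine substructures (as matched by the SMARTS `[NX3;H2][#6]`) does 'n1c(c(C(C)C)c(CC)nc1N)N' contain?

[NX3;H2][#6] is the SMARTS for a primary amine: a trivalent nitrogen with two H attached to carbon.
The molecule carries 2 separate instances of a primary amino group (-NH2) meeting every constraint; each maps to a distinct set of atoms, giving 2 matches.

2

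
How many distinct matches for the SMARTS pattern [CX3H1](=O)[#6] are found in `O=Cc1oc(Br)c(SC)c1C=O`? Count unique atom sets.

[CX3H1](=O)[#6] is the SMARTS for an aldehyde: an sp2 carbon with one H, double-bonded to O and single-bonded to carbon.
The molecule carries 2 separate instances of an aldehyde (-CHO) meeting every constraint; each maps to a distinct set of atoms, giving 2 matches.

2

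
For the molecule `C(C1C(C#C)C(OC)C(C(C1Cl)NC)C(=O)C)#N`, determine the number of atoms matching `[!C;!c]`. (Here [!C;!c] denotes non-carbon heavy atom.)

The query [!C;!c] means: neither aliphatic nor aromatic carbon — same as [!#6].
Check the 18 heavy atoms by environment: 13× C → no; 2× O → match; 2× N → match; 1× Cl → match.
Summing the matching environments: 2 + 2 + 1 = 5 matching atoms.

5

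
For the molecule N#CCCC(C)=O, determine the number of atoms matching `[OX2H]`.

0

The query [OX2H] means: aliphatic oxygen with two connections, one of which is H — an -OH oxygen.
Check the 7 heavy atoms by environment: 2× C (H2, X4) → no; 1× C (H0, X3) → no; 1× O (H0, X1) → no; 1× C (H3, X4) → no; 1× C (H0, X2) → no; 1× N (H0, X1) → no.
No environment satisfies the query, so 0 matching atoms.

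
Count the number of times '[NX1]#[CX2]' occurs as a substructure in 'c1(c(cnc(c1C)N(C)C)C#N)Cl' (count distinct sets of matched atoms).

1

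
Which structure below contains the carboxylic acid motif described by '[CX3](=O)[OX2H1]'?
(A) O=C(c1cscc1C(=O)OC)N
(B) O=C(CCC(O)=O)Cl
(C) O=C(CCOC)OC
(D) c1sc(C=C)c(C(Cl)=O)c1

[CX3](=O)[OX2H1] describes an sp2 carbon double-bonded to O and single-bonded to an -OH oxygen (a carboxylic acid).
(A) has a primary amide (-C(=O)NH2) but the carbonyl is bonded to N, not to an -OH oxygen.
(B) contains a carboxylic acid group (-C(=O)OH), which satisfies every atom and bond constraint.
(C) has a methyl-ester group (-C(=O)OCH3) but the singly-bonded O has no H (OX2H0, not OX2H1).
(D) has an acyl chloride (-C(=O)Cl) but the carbonyl is bonded to Cl, not to an -OH oxygen.
So the answer is (B).

B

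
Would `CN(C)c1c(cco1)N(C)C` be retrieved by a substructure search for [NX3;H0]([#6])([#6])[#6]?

Yes

The pattern [NX3;H0]([#6])([#6])[#6] describes a trivalent nitrogen with no H, bonded to three carbons — a tertiary amine.
The molecule carries a dimethylamino group (-N(CH3)2), whose atoms satisfy every constraint of the query, so the pattern matches.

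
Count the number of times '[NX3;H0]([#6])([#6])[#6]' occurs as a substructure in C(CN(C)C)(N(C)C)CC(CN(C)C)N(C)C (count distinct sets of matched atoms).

[NX3;H0]([#6])([#6])[#6] is the SMARTS for a tertiary amine: a trivalent nitrogen with no H, bonded to three carbons.
The molecule carries 4 separate instances of a dimethylamino group (-N(CH3)2) meeting every constraint; each maps to a distinct set of atoms, giving 4 matches.

4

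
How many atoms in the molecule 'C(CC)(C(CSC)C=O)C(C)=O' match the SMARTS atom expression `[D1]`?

5

Check the 12 heavy atoms by environment: 3× C (D2) → no; 3× C (D3) → no; 1× S (D2) → no; 3× C (D1) → match; 2× O (D1) → match.
Summing the matching environments: 3 + 2 = 5 matching atoms.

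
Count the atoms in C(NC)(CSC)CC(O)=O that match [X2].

The query [X2] means: any atom with exactly two total connections (bonds + H).
Check the 10 heavy atoms by environment: 5× C (X4) → no; 1× S (X2) → match; 1× N (X3) → no; 1× C (X3) → no; 1× O (X1) → no; 1× O (X2) → match.
Summing the matching environments: 1 + 1 = 2 matching atoms.

2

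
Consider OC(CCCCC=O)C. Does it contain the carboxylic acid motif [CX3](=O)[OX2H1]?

The pattern [CX3](=O)[OX2H1] describes an sp2 carbon double-bonded to O and single-bonded to an -OH oxygen — a carboxylic acid.
The closest candidate here is an aldehyde (-CHO), but there is no singly-bonded oxygen on the carbonyl carbon. No other fragment satisfies the full query, so there is no match.

No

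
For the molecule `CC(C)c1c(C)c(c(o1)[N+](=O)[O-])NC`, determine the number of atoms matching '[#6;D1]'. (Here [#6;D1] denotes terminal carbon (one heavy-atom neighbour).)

4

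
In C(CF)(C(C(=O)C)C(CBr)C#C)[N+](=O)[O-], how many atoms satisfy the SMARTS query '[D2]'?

3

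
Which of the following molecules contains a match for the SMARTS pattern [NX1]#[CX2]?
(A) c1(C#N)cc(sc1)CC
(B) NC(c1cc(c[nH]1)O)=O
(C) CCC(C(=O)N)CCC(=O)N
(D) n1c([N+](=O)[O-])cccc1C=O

A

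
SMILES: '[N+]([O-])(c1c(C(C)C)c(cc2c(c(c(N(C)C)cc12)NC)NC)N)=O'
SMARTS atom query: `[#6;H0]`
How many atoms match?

The query [#6;H0] means: any carbon with no attached hydrogen.
Check the 24 heavy atoms by environment: 8× c (aromatic, H0) → match; 2× c (aromatic, H1) → no; 1× C (H1) → no; 6× C (H3) → no; 1× N (H2) → no; 2× N (H1) → no; 1× N (H0) → no; 1× N (charge +1, H0) → no; 1× O (charge -1, H0) → no; 1× O (H0) → no.
That gives 8 matching atoms.

8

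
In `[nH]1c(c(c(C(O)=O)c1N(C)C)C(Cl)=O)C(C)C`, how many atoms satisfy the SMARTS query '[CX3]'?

2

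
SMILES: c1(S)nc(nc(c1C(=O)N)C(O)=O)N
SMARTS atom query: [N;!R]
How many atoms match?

2

Check the 14 heavy atoms by environment: 2× n (aromatic, in 6-ring) → no; 4× c (aromatic, in 6-ring) → no; 1× S (acyclic) → no; 2× C (acyclic) → no; 3× O (acyclic) → no; 2× N (acyclic) → match.
That gives 2 matching atoms.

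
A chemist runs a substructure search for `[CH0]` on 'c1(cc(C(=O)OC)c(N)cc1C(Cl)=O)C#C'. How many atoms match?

3

The query [CH0] means: aliphatic carbon with no attached hydrogen.
Check the 16 heavy atoms by environment: 2× c (aromatic, H1) → no; 4× c (aromatic, H0) → no; 3× C (H0) → match; 1× C (H1) → no; 1× N (H2) → no; 3× O (H0) → no; 1× Cl (H0) → no; 1× C (H3) → no.
That gives 3 matching atoms.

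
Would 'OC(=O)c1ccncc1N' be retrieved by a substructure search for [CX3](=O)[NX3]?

No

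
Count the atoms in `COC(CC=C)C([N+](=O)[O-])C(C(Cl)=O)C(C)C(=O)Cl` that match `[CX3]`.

Check the 19 heavy atoms by environment: 7× C (X4) → no; 4× C (X3) → match; 3× O (X1) → no; 2× Cl (X1) → no; 1× N (charge +1, X3) → no; 1× O (charge -1, X1) → no; 1× O (X2) → no.
That gives 4 matching atoms.

4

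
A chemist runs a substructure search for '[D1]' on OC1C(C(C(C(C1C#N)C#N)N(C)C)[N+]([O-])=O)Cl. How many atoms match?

8

Check the 18 heavy atoms by environment: 6× C (D3) → no; 2× C (D2) → no; 2× N (D1) → match; 1× N (D3) → no; 2× C (D1) → match; 2× O (D1) → match; 1× N (charge +1, D3) → no; 1× O (charge -1, D1) → match; 1× Cl (D1) → match.
Summing the matching environments: 2 + 2 + 2 + 1 + 1 = 8 matching atoms.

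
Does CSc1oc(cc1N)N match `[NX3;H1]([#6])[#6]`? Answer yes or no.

No

The pattern [NX3;H1]([#6])[#6] describes a trivalent nitrogen with one H, bonded to two carbons — a secondary amine.
The closest candidate here is a primary amino group (-NH2), but the nitrogen has H2 and only one carbon neighbour. No other fragment satisfies the full query, so there is no match.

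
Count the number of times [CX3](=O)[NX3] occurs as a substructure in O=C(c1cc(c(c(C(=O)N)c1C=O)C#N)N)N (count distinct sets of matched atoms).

2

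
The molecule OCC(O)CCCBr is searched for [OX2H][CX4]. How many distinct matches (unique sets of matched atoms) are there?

2

[OX2H][CX4] is the SMARTS for an aliphatic alcohol: a hydroxyl oxygen bound to an sp3 (X4) carbon.
The molecule carries 2 separate instances of a hydroxyl group (-OH) meeting every constraint; each maps to a distinct set of atoms, giving 2 matches.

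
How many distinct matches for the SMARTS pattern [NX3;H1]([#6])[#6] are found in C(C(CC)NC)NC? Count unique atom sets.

2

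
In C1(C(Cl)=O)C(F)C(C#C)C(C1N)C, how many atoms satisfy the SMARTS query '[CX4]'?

Check the 13 heavy atoms by environment: 6× C (X4) → match; 1× F (X1) → no; 1× N (X3) → no; 1× C (X3) → no; 1× O (X1) → no; 1× Cl (X1) → no; 2× C (X2) → no.
That gives 6 matching atoms.

6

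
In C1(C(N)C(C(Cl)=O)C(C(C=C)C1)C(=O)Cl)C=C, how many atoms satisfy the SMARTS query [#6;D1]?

The query [#6;D1] means: carbon bonded to exactly one heavy atom.
Check the 17 heavy atoms by environment: 7× C (D3) → no; 3× C (D2) → no; 1× N (D1) → no; 2× C (D1) → match; 2× O (D1) → no; 2× Cl (D1) → no.
That gives 2 matching atoms.

2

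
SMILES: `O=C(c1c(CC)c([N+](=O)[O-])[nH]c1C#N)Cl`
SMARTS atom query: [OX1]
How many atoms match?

The query [OX1] means: aliphatic oxygen with one total connection — typically a carbonyl =O or an oxide.
Check the 15 heavy atoms by environment: 1× n (aromatic, X3) → no; 4× c (aromatic, X3) → no; 2× C (X4) → no; 1× C (X3) → no; 2× O (X1) → match; 1× Cl (X1) → no; 1× N (charge +1, X3) → no; 1× O (charge -1, X1) → match; 1× C (X2) → no; 1× N (X1) → no.
Summing the matching environments: 2 + 1 = 3 matching atoms.

3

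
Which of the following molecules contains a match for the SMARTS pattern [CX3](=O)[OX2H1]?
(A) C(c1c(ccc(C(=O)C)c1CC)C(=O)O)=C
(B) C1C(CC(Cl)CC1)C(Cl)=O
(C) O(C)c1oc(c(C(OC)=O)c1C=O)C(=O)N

[CX3](=O)[OX2H1] describes an sp2 carbon double-bonded to O and single-bonded to an -OH oxygen (a carboxylic acid).
(A) contains a carboxylic acid group (-C(=O)OH), which satisfies every atom and bond constraint.
(B) has an acyl chloride (-C(=O)Cl) but the carbonyl is bonded to Cl, not to an -OH oxygen.
(C) has an aldehyde (-CHO) but there is no singly-bonded oxygen on the carbonyl carbon.
So the answer is (A).

A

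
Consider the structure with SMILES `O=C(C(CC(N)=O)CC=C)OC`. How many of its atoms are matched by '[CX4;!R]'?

4

Check the 12 heavy atoms by environment: 4× C (X4, acyclic) → match; 4× C (X3, acyclic) → no; 2× O (X1, acyclic) → no; 1× N (X3, acyclic) → no; 1× O (X2, acyclic) → no.
That gives 4 matching atoms.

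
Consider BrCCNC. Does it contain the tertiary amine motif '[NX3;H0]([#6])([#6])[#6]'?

No

The pattern [NX3;H0]([#6])([#6])[#6] describes a trivalent nitrogen with no H, bonded to three carbons — a tertiary amine.
The closest candidate here is an N-methylamino group (-NHCH3), but the nitrogen still has one H (H1), not H0. No other fragment satisfies the full query, so there is no match.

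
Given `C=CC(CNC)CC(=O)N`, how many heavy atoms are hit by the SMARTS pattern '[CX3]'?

The query [CX3] means: C with X3: aliphatic carbon with exactly 3 total connections.
Check the 10 heavy atoms by environment: 4× C (X4) → no; 2× N (X3) → no; 3× C (X3) → match; 1× O (X1) → no.
That gives 3 matching atoms.

3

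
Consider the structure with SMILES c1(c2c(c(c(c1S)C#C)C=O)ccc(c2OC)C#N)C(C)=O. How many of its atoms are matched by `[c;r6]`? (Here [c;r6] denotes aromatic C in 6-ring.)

Check the 22 heavy atoms by environment: 10× c (aromatic, in 6-ring) → match; 7× C (acyclic) → no; 3× O (acyclic) → no; 1× N (acyclic) → no; 1× S (acyclic) → no.
That gives 10 matching atoms.

10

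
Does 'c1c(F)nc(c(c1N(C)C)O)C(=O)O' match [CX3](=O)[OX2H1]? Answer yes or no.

Yes

The pattern [CX3](=O)[OX2H1] describes an sp2 carbon double-bonded to O and single-bonded to an -OH oxygen — a carboxylic acid.
The molecule carries a carboxylic acid group (-C(=O)OH), whose atoms satisfy every constraint of the query, so the pattern matches.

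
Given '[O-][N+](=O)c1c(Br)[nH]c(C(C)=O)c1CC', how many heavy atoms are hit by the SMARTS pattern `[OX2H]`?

0

The query [OX2H] means: aliphatic oxygen with two connections, one of which is H — an -OH oxygen.
Check the 14 heavy atoms by environment: 1× n (aromatic, H1, X3) → no; 4× c (aromatic, H0, X3) → no; 1× Br (H0, X1) → no; 1× C (H0, X3) → no; 2× O (H0, X1) → no; 2× C (H3, X4) → no; 1× N (charge +1, H0, X3) → no; 1× O (charge -1, H0, X1) → no; 1× C (H2, X4) → no.
No environment satisfies the query, so 0 matching atoms.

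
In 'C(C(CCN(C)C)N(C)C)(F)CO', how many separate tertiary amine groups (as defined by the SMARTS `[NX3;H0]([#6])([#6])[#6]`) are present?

[NX3;H0]([#6])([#6])[#6] is the SMARTS for a tertiary amine: a trivalent nitrogen with no H, bonded to three carbons.
The molecule carries 2 separate instances of a dimethylamino group (-N(CH3)2) meeting every constraint; each maps to a distinct set of atoms, giving 2 matches.

2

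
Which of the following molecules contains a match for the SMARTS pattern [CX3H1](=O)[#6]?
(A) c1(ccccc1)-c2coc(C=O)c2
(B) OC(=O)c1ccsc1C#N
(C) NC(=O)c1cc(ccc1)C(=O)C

[CX3H1](=O)[#6] describes an sp2 carbon with one H, double-bonded to O and single-bonded to carbon (an aldehyde).
(A) contains an aldehyde (-CHO), which satisfies every atom and bond constraint.
(B) has a carboxylic acid group (-C(=O)OH) but the carbonyl carbon has H0 and is bonded to O, not H1.
(C) has an acetyl/ketone group (-C(=O)CH3) but the carbonyl carbon has H0 (two carbon neighbours), not H1.
So the answer is (A).

A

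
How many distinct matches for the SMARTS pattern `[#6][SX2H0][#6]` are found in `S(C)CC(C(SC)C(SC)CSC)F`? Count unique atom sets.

4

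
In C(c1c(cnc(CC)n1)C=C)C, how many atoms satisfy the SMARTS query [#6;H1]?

The query [#6;H1] means: any carbon bearing exactly one hydrogen.
Check the 12 heavy atoms by environment: 2× n (aromatic, H0) → no; 3× c (aromatic, H0) → no; 1× c (aromatic, H1) → match; 3× C (H2) → no; 2× C (H3) → no; 1× C (H1) → match.
Summing the matching environments: 1 + 1 = 2 matching atoms.

2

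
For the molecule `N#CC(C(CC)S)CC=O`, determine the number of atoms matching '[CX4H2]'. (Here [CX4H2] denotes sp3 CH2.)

2

The query [CX4H2] means: sp3 carbon (X4) with exactly two hydrogens.
Check the 10 heavy atoms by environment: 2× C (H2, X4) → match; 2× C (H1, X4) → no; 1× C (H3, X4) → no; 1× S (H1, X2) → no; 1× C (H0, X2) → no; 1× N (H0, X1) → no; 1× C (H1, X3) → no; 1× O (H0, X1) → no.
That gives 2 matching atoms.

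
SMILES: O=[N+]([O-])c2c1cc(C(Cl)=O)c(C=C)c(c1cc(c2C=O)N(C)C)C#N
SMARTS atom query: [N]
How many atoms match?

3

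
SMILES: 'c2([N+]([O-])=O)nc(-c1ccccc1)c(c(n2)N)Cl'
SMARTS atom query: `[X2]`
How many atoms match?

2

The query [X2] means: any atom with exactly two total connections (bonds + H).
Check the 17 heavy atoms by environment: 2× n (aromatic, X2) → match; 10× c (aromatic, X3) → no; 1× Cl (X1) → no; 1× N (X3) → no; 1× N (charge +1, X3) → no; 1× O (charge -1, X1) → no; 1× O (X1) → no.
That gives 2 matching atoms.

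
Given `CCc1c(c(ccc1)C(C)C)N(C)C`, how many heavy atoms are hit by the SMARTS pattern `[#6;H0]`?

3

The query [#6;H0] means: any carbon with no attached hydrogen.
Check the 14 heavy atoms by environment: 3× c (aromatic, H0) → match; 3× c (aromatic, H1) → no; 1× N (H0) → no; 5× C (H3) → no; 1× C (H1) → no; 1× C (H2) → no.
That gives 3 matching atoms.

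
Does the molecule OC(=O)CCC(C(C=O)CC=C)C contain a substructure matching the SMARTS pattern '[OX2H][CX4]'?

No

The pattern [OX2H][CX4] describes a hydroxyl oxygen bound to an sp3 (X4) carbon — an aliphatic alcohol.
The closest candidate here is a carboxylic acid group (-C(=O)OH), but the -OH is on a CX3 carbonyl carbon, not a CX4 carbon. No other fragment satisfies the full query, so there is no match.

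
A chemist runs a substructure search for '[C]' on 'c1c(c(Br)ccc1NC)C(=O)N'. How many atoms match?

2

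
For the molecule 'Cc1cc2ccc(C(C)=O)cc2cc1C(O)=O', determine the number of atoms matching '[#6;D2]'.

Check the 17 heavy atoms by environment: 5× c (aromatic, D3) → no; 5× c (aromatic, D2) → match; 2× C (D3) → no; 3× O (D1) → no; 2× C (D1) → no.
That gives 5 matching atoms.

5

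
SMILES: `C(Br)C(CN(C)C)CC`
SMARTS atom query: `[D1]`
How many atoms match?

The query [D1] means: atom with exactly one heavy-atom neighbour (degree 1).
Check the 9 heavy atoms by environment: 3× C (D2) → no; 1× C (D3) → no; 1× N (D3) → no; 3× C (D1) → match; 1× Br (D1) → match.
Summing the matching environments: 3 + 1 = 4 matching atoms.

4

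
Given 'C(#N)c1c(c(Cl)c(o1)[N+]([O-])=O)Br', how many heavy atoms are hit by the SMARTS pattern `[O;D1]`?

Check the 12 heavy atoms by environment: 1× o (aromatic, D2) → no; 4× c (aromatic, D3) → no; 1× C (D2) → no; 1× N (D1) → no; 1× Cl (D1) → no; 1× N (charge +1, D3) → no; 1× O (charge -1, D1) → match; 1× O (D1) → match; 1× Br (D1) → no.
Summing the matching environments: 1 + 1 = 2 matching atoms.

2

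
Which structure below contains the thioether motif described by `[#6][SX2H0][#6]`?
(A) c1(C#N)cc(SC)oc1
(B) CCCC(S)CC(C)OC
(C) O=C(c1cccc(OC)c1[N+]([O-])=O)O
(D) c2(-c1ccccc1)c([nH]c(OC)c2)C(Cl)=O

[#6][SX2H0][#6] describes an aliphatic sulfur bridging two carbons with no H on the sulfur (a thioether).
(A) contains a methylthio ether (-SCH3), which satisfies every atom and bond constraint.
(B) has a methoxy ether (-OCH3) but the bridging atom is O, not S.
(C) has a methoxy ether (-OCH3) but the bridging atom is O, not S.
(D) has a methoxy ether (-OCH3) but the bridging atom is O, not S.
So the answer is (A).

A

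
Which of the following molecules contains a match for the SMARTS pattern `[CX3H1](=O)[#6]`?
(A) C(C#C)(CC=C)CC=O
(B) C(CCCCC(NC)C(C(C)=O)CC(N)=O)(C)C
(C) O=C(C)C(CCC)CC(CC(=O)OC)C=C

[CX3H1](=O)[#6] describes an sp2 carbon with one H, double-bonded to O and single-bonded to carbon (an aldehyde).
(A) contains an aldehyde (-CHO), which satisfies every atom and bond constraint.
(B) has an acetyl/ketone group (-C(=O)CH3) but the carbonyl carbon has H0 (two carbon neighbours), not H1.
(C) has a methyl-ester group (-C(=O)OCH3) but the carbonyl carbon has H0, not H1.
So the answer is (A).

A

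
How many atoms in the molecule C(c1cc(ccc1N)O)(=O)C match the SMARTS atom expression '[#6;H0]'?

4

The query [#6;H0] means: any carbon with no attached hydrogen.
Check the 11 heavy atoms by environment: 3× c (aromatic, H1) → no; 3× c (aromatic, H0) → match; 1× N (H2) → no; 1× C (H0) → match; 1× O (H0) → no; 1× C (H3) → no; 1× O (H1) → no.
Summing the matching environments: 3 + 1 = 4 matching atoms.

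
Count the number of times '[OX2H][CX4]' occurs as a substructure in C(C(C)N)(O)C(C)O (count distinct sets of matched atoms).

2

[OX2H][CX4] is the SMARTS for an aliphatic alcohol: a hydroxyl oxygen bound to an sp3 (X4) carbon.
The molecule carries 2 separate instances of a hydroxyl group (-OH) meeting every constraint; each maps to a distinct set of atoms, giving 2 matches.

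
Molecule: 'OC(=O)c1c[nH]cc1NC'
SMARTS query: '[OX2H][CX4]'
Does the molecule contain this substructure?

No

The pattern [OX2H][CX4] describes a hydroxyl oxygen bound to an sp3 (X4) carbon — an aliphatic alcohol.
The closest candidate here is a carboxylic acid group (-C(=O)OH), but the -OH is on a CX3 carbonyl carbon, not a CX4 carbon. No other fragment satisfies the full query, so there is no match.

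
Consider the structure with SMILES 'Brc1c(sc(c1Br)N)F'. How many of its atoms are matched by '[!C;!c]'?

5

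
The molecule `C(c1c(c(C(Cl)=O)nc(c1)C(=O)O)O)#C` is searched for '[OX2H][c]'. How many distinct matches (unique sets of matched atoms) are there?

1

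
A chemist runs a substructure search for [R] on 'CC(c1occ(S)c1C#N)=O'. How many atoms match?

The query [R] means: R matches any atom that is part of a ring.
Check the 11 heavy atoms by environment: 1× o (aromatic, in 5-ring) → match; 4× c (aromatic, in 5-ring) → match; 3× C (acyclic) → no; 1× N (acyclic) → no; 1× O (acyclic) → no; 1× S (acyclic) → no.
Summing the matching environments: 1 + 4 = 5 matching atoms.

5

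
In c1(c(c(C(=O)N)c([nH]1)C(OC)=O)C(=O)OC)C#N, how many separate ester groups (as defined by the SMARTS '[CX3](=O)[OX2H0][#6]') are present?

2

[CX3](=O)[OX2H0][#6] is the SMARTS for an ester: a carbonyl carbon bonded to an oxygen that is itself bonded to carbon (no H on that O).
The molecule carries 2 separate instances of a methyl-ester group (-C(=O)OCH3) meeting every constraint; each maps to a distinct set of atoms, giving 2 matches.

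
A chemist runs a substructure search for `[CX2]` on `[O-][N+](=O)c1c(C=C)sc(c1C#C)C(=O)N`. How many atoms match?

2

The query [CX2] means: C with X2: aliphatic carbon with exactly 2 total connections.
Check the 15 heavy atoms by environment: 1× s (aromatic, X2) → no; 4× c (aromatic, X3) → no; 3× C (X3) → no; 2× C (X2) → match; 2× O (X1) → no; 1× N (X3) → no; 1× N (charge +1, X3) → no; 1× O (charge -1, X1) → no.
That gives 2 matching atoms.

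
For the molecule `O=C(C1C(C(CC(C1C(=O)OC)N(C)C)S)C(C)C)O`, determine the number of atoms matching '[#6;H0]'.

2

The query [#6;H0] means: any carbon with no attached hydrogen.
Check the 20 heavy atoms by environment: 6× C (H1) → no; 1× C (H2) → no; 2× C (H0) → match; 3× O (H0) → no; 5× C (H3) → no; 1× S (H1) → no; 1× N (H0) → no; 1× O (H1) → no.
That gives 2 matching atoms.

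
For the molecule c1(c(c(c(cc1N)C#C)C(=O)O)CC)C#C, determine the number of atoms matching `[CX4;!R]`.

2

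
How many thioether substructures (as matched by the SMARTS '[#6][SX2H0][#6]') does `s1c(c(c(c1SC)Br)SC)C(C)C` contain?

2

[#6][SX2H0][#6] is the SMARTS for a thioether: an aliphatic sulfur bridging two carbons with no H on the sulfur.
The molecule carries 2 separate instances of a methylthio ether (-SCH3) meeting every constraint; each maps to a distinct set of atoms, giving 2 matches.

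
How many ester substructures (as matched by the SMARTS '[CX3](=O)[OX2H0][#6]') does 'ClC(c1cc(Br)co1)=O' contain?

0

[CX3](=O)[OX2H0][#6] is the SMARTS for an ester: a carbonyl carbon bonded to an oxygen that is itself bonded to carbon (no H on that O).
No fragment in the molecule satisfies every constraint, giving 0 matches.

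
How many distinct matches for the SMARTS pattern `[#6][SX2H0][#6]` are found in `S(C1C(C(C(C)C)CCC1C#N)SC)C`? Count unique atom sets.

[#6][SX2H0][#6] is the SMARTS for a thioether: an aliphatic sulfur bridging two carbons with no H on the sulfur.
The molecule carries 2 separate instances of a methylthio ether (-SCH3) meeting every constraint; each maps to a distinct set of atoms, giving 2 matches.

2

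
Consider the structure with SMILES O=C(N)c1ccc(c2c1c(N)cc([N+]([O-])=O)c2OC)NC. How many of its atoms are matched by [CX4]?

2

The query [CX4] means: C with X4: aliphatic carbon with exactly 4 total connections (bonds + H).
Check the 21 heavy atoms by environment: 10× c (aromatic, X3) → no; 1× C (X3) → no; 2× O (X1) → no; 3× N (X3) → no; 1× O (X2) → no; 2× C (X4) → match; 1× N (charge +1, X3) → no; 1× O (charge -1, X1) → no.
That gives 2 matching atoms.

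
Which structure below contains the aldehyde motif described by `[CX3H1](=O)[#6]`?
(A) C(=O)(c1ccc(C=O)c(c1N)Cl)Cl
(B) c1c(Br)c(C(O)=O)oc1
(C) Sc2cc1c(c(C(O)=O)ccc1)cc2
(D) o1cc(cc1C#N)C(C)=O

[CX3H1](=O)[#6] describes an sp2 carbon with one H, double-bonded to O and single-bonded to carbon (an aldehyde).
(A) contains an aldehyde (-CHO), which satisfies every atom and bond constraint.
(B) has a carboxylic acid group (-C(=O)OH) but the carbonyl carbon has H0 and is bonded to O, not H1.
(C) has a carboxylic acid group (-C(=O)OH) but the carbonyl carbon has H0 and is bonded to O, not H1.
(D) has an acetyl/ketone group (-C(=O)CH3) but the carbonyl carbon has H0 (two carbon neighbours), not H1.
So the answer is (A).

A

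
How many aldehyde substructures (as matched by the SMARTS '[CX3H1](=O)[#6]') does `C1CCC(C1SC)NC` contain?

0

[CX3H1](=O)[#6] is the SMARTS for an aldehyde: an sp2 carbon with one H, double-bonded to O and single-bonded to carbon.
No fragment in the molecule satisfies every constraint, giving 0 matches.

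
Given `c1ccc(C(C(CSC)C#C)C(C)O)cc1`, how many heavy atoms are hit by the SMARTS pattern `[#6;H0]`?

The query [#6;H0] means: any carbon with no attached hydrogen.
Check the 16 heavy atoms by environment: 1× C (H2) → no; 4× C (H1) → no; 2× C (H3) → no; 1× O (H1) → no; 1× C (H0) → match; 1× S (H0) → no; 1× c (aromatic, H0) → match; 5× c (aromatic, H1) → no.
Summing the matching environments: 1 + 1 = 2 matching atoms.

2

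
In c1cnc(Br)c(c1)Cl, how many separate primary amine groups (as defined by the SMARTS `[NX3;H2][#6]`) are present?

0

[NX3;H2][#6] is the SMARTS for a primary amine: a trivalent nitrogen with two H attached to carbon.
No fragment in the molecule satisfies every constraint, giving 0 matches.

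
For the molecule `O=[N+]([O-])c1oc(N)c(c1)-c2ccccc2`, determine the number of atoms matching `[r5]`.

5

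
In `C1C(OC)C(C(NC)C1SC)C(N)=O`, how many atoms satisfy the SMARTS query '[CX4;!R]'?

3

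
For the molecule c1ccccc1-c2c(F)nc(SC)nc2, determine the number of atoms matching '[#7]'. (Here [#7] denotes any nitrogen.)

The query [#7] means: #7 matches any nitrogen atom regardless of aromaticity.
Check the 15 heavy atoms by environment: 2× n (aromatic) → match; 10× c (aromatic) → no; 1× F → no; 1× S → no; 1× C → no.
That gives 2 matching atoms.

2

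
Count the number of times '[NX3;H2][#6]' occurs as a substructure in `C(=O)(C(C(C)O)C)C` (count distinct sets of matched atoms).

[NX3;H2][#6] is the SMARTS for a primary amine: a trivalent nitrogen with two H attached to carbon.
No fragment in the molecule satisfies every constraint, giving 0 matches.

0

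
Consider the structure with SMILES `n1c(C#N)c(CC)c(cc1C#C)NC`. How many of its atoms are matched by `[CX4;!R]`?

The query [CX4;!R] means: aliphatic carbon with four total connections, not in a ring.
Check the 14 heavy atoms by environment: 1× n (aromatic, X2, in 6-ring) → no; 5× c (aromatic, X3, in 6-ring) → no; 3× C (X4, acyclic) → match; 3× C (X2, acyclic) → no; 1× N (X1, acyclic) → no; 1× N (X3, acyclic) → no.
That gives 3 matching atoms.

3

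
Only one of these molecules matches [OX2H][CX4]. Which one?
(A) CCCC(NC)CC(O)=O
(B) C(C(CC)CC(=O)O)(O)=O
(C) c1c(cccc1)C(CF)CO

C

[OX2H][CX4] describes a hydroxyl oxygen bound to an sp3 (X4) carbon (an aliphatic alcohol).
(A) has a carboxylic acid group (-C(=O)OH) but the -OH is on a CX3 carbonyl carbon, not a CX4 carbon.
(B) has a carboxylic acid group (-C(=O)OH) but the -OH is on a CX3 carbonyl carbon, not a CX4 carbon.
(C) contains a hydroxyl group (-OH), which satisfies every atom and bond constraint.
So the answer is (C).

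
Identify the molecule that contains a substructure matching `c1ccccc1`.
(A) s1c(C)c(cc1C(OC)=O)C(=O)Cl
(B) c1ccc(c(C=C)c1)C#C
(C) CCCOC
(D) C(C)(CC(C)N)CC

c1ccccc1 describes six aromatic carbons in a ring (a benzene ring).
(A) has a methyl group (-CH3) but no six-membered all-carbon aromatic ring is present.
(B) contains the required atom environment, so the pattern matches.
(C) has a methyl group (-CH3) but no six-membered all-carbon aromatic ring is present.
(D) has a methyl group (-CH3) but no six-membered all-carbon aromatic ring is present.
So the answer is (B).

B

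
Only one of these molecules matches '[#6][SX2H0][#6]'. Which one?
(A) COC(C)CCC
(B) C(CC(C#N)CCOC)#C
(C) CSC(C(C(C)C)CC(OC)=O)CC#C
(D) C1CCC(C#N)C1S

C

[#6][SX2H0][#6] describes an aliphatic sulfur bridging two carbons with no H on the sulfur (a thioether).
(A) has a methoxy ether (-OCH3) but the bridging atom is O, not S.
(B) has a methoxy ether (-OCH3) but the bridging atom is O, not S.
(C) contains a methylthio ether (-SCH3), which satisfies every atom and bond constraint.
(D) has a thiol (-SH) but the sulfur has H1, not H0 bridging two carbons.
So the answer is (C).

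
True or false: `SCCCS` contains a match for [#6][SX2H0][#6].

The pattern [#6][SX2H0][#6] describes an aliphatic sulfur bridging two carbons with no H on the sulfur — a thioether.
The closest candidate here is a thiol (-SH), but the sulfur has H1, not H0 bridging two carbons. No other fragment satisfies the full query, so there is no match.

False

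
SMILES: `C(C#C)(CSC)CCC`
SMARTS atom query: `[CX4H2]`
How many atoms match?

3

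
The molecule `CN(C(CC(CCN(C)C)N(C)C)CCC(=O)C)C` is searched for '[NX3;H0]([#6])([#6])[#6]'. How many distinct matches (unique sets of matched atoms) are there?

3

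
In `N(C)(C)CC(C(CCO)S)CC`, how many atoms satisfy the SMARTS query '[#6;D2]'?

4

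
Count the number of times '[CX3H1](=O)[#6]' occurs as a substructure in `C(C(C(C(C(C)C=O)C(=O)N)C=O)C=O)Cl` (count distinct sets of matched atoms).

3

[CX3H1](=O)[#6] is the SMARTS for an aldehyde: an sp2 carbon with one H, double-bonded to O and single-bonded to carbon.
The molecule carries 3 separate instances of an aldehyde (-CHO) meeting every constraint; each maps to a distinct set of atoms, giving 3 matches.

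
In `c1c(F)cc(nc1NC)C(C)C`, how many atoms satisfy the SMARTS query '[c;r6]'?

5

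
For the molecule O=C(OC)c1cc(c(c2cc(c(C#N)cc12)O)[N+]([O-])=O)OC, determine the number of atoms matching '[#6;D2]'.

The query [#6;D2] means: any carbon bonded to exactly two heavy atoms.
Check the 22 heavy atoms by environment: 7× c (aromatic, D3) → no; 3× c (aromatic, D2) → match; 3× O (D1) → no; 1× C (D2) → match; 1× N (D1) → no; 1× C (D3) → no; 2× O (D2) → no; 2× C (D1) → no; 1× N (charge +1, D3) → no; 1× O (charge -1, D1) → no.
Summing the matching environments: 3 + 1 = 4 matching atoms.

4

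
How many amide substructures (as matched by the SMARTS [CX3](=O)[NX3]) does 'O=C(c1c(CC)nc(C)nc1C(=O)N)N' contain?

2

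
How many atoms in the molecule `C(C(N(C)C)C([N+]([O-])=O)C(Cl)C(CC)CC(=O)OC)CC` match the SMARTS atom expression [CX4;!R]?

13

The query [CX4;!R] means: aliphatic carbon with four total connections, not in a ring.
Check the 21 heavy atoms by environment: 13× C (X4, acyclic) → match; 1× N (charge +1, X3, acyclic) → no; 1× O (charge -1, X1, acyclic) → no; 2× O (X1, acyclic) → no; 1× Cl (X1, acyclic) → no; 1× C (X3, acyclic) → no; 1× O (X2, acyclic) → no; 1× N (X3, acyclic) → no.
That gives 13 matching atoms.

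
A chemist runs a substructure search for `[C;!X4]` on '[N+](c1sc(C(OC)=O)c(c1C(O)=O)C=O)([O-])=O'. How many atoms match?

3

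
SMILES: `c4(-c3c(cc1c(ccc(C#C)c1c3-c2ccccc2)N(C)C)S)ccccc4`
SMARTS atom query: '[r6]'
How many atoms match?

22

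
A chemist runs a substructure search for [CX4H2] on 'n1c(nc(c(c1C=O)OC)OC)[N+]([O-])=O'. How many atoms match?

Check the 15 heavy atoms by environment: 2× n (aromatic, H0, X2) → no; 4× c (aromatic, H0, X3) → no; 2× O (H0, X2) → no; 2× C (H3, X4) → no; 1× N (charge +1, H0, X3) → no; 1× O (charge -1, H0, X1) → no; 2× O (H0, X1) → no; 1× C (H1, X3) → no.
No environment satisfies the query, so 0 matching atoms.

0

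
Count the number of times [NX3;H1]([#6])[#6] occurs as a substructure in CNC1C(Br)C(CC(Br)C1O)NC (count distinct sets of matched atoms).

2

[NX3;H1]([#6])[#6] is the SMARTS for a secondary amine: a trivalent nitrogen with one H, bonded to two carbons.
The molecule carries 2 separate instances of an N-methylamino group (-NHCH3) meeting every constraint; each maps to a distinct set of atoms, giving 2 matches.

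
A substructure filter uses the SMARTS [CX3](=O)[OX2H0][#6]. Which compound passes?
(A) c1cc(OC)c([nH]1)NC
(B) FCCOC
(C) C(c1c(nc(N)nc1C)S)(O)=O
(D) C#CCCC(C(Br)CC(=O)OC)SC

D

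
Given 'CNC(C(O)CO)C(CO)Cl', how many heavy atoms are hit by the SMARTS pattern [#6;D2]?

The query [#6;D2] means: any carbon bonded to exactly two heavy atoms.
Check the 11 heavy atoms by environment: 2× C (D2) → match; 3× C (D3) → no; 3× O (D1) → no; 1× Cl (D1) → no; 1× N (D2) → no; 1× C (D1) → no.
That gives 2 matching atoms.

2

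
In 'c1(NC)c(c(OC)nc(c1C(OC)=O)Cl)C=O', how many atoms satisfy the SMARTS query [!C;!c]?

7

Check the 17 heavy atoms by environment: 1× n (aromatic) → match; 5× c (aromatic) → no; 4× O → match; 5× C → no; 1× Cl → match; 1× N → match.
Summing the matching environments: 1 + 4 + 1 + 1 = 7 matching atoms.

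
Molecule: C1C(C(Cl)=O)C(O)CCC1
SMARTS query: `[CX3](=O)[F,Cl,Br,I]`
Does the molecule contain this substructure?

The pattern [CX3](=O)[F,Cl,Br,I] describes a carbonyl carbon bonded to a halogen — an acyl halide.
The molecule carries an acyl chloride (-C(=O)Cl), whose atoms satisfy every constraint of the query, so the pattern matches.

Yes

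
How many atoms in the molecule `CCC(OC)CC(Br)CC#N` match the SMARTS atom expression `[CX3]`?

The query [CX3] means: C with X3: aliphatic carbon with exactly 3 total connections.
Check the 11 heavy atoms by environment: 7× C (X4) → no; 1× O (X2) → no; 1× Br (X1) → no; 1× C (X2) → no; 1× N (X1) → no.
No environment satisfies the query, so 0 matching atoms.

0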